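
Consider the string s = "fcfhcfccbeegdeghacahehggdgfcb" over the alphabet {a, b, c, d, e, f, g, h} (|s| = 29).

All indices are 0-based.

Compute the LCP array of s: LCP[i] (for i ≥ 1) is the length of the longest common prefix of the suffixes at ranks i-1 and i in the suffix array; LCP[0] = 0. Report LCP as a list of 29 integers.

[0, 1, 0, 1, 0, 1, 2, 1, 1, 2, 0, 1, 0, 1, 2, 1, 0, 2, 2, 1, 0, 2, 1, 1, 1, 0, 1, 1, 1]

rank | idx | suffix
   0 |  16 | acahehggdgfcb
   1 |  18 | ahehggdgfcb
   2 |  28 | b
   3 |   8 | beegdeghacahehggdgfcb
   4 |  17 | cahehggdgfcb
   5 |  27 | cb
   6 |   7 | cbeegdeghacahehggdgfcb
   7 |   6 | ccbeegdeghacahehggdgfcb
   8 |   4 | cfccbeegdeghacahehggdgfcb
   9 |   1 | cfhcfccbeegdeghacahehggdgfcb
  10 |  12 | deghacahehggdgfcb
  11 |  24 | dgfcb
  12 |   9 | eegdeghacahehggdgfcb
  13 |  10 | egdeghacahehggdgfcb
  14 |  13 | eghacahehggdgfcb
  15 |  20 | ehggdgfcb
  16 |  26 | fcb
  17 |   5 | fccbeegdeghacahehggdgfcb
  18 |   0 | fcfhcfccbeegdeghacahehggdgfcb
  19 |   2 | fhcfccbeegdeghacahehggdgfcb
  20 |  11 | gdeghacahehggdgfcb
  21 |  23 | gdgfcb
  22 |  25 | gfcb
  23 |  22 | ggdgfcb
  24 |  14 | ghacahehggdgfcb
  25 |  15 | hacahehggdgfcb
  26 |   3 | hcfccbeegdeghacahehggdgfcb
  27 |  19 | hehggdgfcb
  28 |  21 | hggdgfcb

SA = [16, 18, 28, 8, 17, 27, 7, 6, 4, 1, 12, 24, 9, 10, 13, 20, 26, 5, 0, 2, 11, 23, 25, 22, 14, 15, 3, 19, 21]
rank  pair      lcp
   1  s[16:],s[18:]  1  'a'
   2  s[18:],s[28:]  0  ''
   3  s[28:],s[8:]  1  'b'
   4  s[8:],s[17:]  0  ''
   5  s[17:],s[27:]  1  'c'
   6  s[27:],s[7:]  2  'cb'
   7  s[7:],s[6:]  1  'c'
   8  s[6:],s[4:]  1  'c'
   9  s[4:],s[1:]  2  'cf'
  10  s[1:],s[12:]  0  ''
  11  s[12:],s[24:]  1  'd'
  12  s[24:],s[9:]  0  ''
  13  s[9:],s[10:]  1  'e'
  14  s[10:],s[13:]  2  'eg'
  15  s[13:],s[20:]  1  'e'
  16  s[20:],s[26:]  0  ''
  17  s[26:],s[5:]  2  'fc'
  18  s[5:],s[0:]  2  'fc'
  19  s[0:],s[2:]  1  'f'
  20  s[2:],s[11:]  0  ''
  21  s[11:],s[23:]  2  'gd'
  22  s[23:],s[25:]  1  'g'
  23  s[25:],s[22:]  1  'g'
  24  s[22:],s[14:]  1  'g'
  25  s[14:],s[15:]  0  ''
  26  s[15:],s[3:]  1  'h'
  27  s[3:],s[19:]  1  'h'
  28  s[19:],s[21:]  1  'h'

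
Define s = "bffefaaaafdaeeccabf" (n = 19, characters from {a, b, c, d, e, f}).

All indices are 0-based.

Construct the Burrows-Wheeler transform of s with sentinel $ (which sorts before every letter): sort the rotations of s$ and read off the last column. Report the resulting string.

ffaacdaa$cefeafbeafb

rank  rotation              last
    0  $bffefaaaafdaeeccabf  f
    1  aaaafdaeeccabf$bffef  f
    2  aaafdaeeccabf$bffefa  a
    3  aafdaeeccabf$bffefaa  a
    4  abf$bffefaaaafdaeecc  c
    5  aeeccabf$bffefaaaafd  d
    6  afdaeeccabf$bffefaaa  a
    7  bf$bffefaaaafdaeecca  a
    8  bffefaaaafdaeeccabf$  $
    9  cabf$bffefaaaafdaeec  c
   10  ccabf$bffefaaaafdaee  e
   11  daeeccabf$bffefaaaaf  f
   12  eccabf$bffefaaaafdae  e
   13  eeccabf$bffefaaaafda  a
   14  efaaaafdaeeccabf$bff  f
   15  f$bffefaaaafdaeeccab  b
   16  faaaafdaeeccabf$bffe  e
   17  fdaeeccabf$bffefaaaa  a
   18  fefaaaafdaeeccabf$bf  f
   19  ffefaaaafdaeeccabf$b  b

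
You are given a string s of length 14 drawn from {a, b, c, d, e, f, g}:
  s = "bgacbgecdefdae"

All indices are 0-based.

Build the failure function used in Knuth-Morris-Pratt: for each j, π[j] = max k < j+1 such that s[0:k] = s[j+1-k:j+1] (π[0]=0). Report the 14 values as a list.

[0, 0, 0, 0, 1, 2, 0, 0, 0, 0, 0, 0, 0, 0]

π[0] = 0
j=1 s[j]='g': π[1]=0 (border '')
j=2 s[j]='a': π[2]=0 (border '')
j=3 s[j]='c': π[3]=0 (border '')
j=4 s[j]='b': π[4]=1 (border 'b')
j=5 s[j]='g': π[5]=2 (border 'bg')
j=6 s[j]='e': k: 2→0; π[6]=0 (border '')
j=7 s[j]='c': π[7]=0 (border '')
j=8 s[j]='d': π[8]=0 (border '')
j=9 s[j]='e': π[9]=0 (border '')
j=10 s[j]='f': π[10]=0 (border '')
j=11 s[j]='d': π[11]=0 (border '')
j=12 s[j]='a': π[12]=0 (border '')
j=13 s[j]='e': π[13]=0 (border '')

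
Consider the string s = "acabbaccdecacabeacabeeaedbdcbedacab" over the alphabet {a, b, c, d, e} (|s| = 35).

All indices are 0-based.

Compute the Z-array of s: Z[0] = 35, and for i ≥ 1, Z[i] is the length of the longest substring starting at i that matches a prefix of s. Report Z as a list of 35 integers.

[35, 0, 1, 0, 0, 2, 0, 0, 0, 0, 0, 4, 0, 1, 0, 0, 4, 0, 1, 0, 0, 0, 1, 0, 0, 0, 0, 0, 0, 0, 0, 4, 0, 1, 0]

Z[0]=35
i=1: outside box; Z[1]=0
i=2: outside box; Z[2]=1 extend→box=[2,3)
i=3: outside box; Z[3]=0
i=4: outside box; Z[4]=0
i=5: outside box; Z[5]=2 extend→box=[5,7)
i=6: min(r-i=1, Z[1]=0)=0; Z[6]=0
i=7: outside box; Z[7]=0
i=8: outside box; Z[8]=0
i=9: outside box; Z[9]=0
i=10: outside box; Z[10]=0
i=11: outside box; Z[11]=4 extend→box=[11,15)
i=12: min(r-i=3, Z[1]=0)=0; Z[12]=0
i=13: min(r-i=2, Z[2]=1)=1; Z[13]=1
i=14: min(r-i=1, Z[3]=0)=0; Z[14]=0
i=15: outside box; Z[15]=0
i=16: outside box; Z[16]=4 extend→box=[16,20)
i=17: min(r-i=3, Z[1]=0)=0; Z[17]=0
i=18: min(r-i=2, Z[2]=1)=1; Z[18]=1
i=19: min(r-i=1, Z[3]=0)=0; Z[19]=0
i=20: outside box; Z[20]=0
i=21: outside box; Z[21]=0
i=22: outside box; Z[22]=1 extend→box=[22,23)
i=23: outside box; Z[23]=0
i=24: outside box; Z[24]=0
i=25: outside box; Z[25]=0
i=26: outside box; Z[26]=0
i=27: outside box; Z[27]=0
i=28: outside box; Z[28]=0
i=29: outside box; Z[29]=0
i=30: outside box; Z[30]=0
i=31: outside box; Z[31]=4 extend→box=[31,35)
i=32: min(r-i=3, Z[1]=0)=0; Z[32]=0
i=33: min(r-i=2, Z[2]=1)=1; Z[33]=1
i=34: min(r-i=1, Z[3]=0)=0; Z[34]=0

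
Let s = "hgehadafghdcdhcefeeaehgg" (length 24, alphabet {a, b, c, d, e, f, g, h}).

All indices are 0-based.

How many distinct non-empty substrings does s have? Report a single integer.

281

rank→(start, suffix):
  0 → (4, 'adafghdcdhcefeeaehgg')
  1 → (19, 'aehgg')
  2 → (6, 'afghdcdhcefeeaehgg')
  3 → (11, 'cdhcefeeaehgg')
  4 → (14, 'cefeeaehgg')
  5 → (5, 'dafghdcdhcefeeaehgg')
  6 → (10, 'dcdhcefeeaehgg')
  7 → (12, 'dhcefeeaehgg')
  8 → (18, 'eaehgg')
  9 → (17, 'eeaehgg')
  10 → (15, 'efeeaehgg')
  11 → (2, 'ehadafghdcdhcefeeaehgg')
  12 → (20, 'ehgg')
  13 → (16, 'feeaehgg')
  14 → (7, 'fghdcdhcefeeaehgg')
  15 → (23, 'g')
  16 → (1, 'gehadafghdcdhcefeeaehgg')
  17 → (22, 'gg')
  18 → (8, 'ghdcdhcefeeaehgg')
  19 → (3, 'hadafghdcdhcefeeaehgg')
  20 → (13, 'hcefeeaehgg')
  21 → (9, 'hdcdhcefeeaehgg')
  22 → (0, 'hgehadafghdcdhcefeeaehgg')
  23 → (21, 'hgg')

SA = [4, 19, 6, 11, 14, 5, 10, 12, 18, 17, 15, 2, 20, 16, 7, 23, 1, 22, 8, 3, 13, 9, 0, 21]
rank  pair      lcp
   1  s[4:],s[19:]  1  'a'
   2  s[19:],s[6:]  1  'a'
   3  s[6:],s[11:]  0  ''
   4  s[11:],s[14:]  1  'c'
   5  s[14:],s[5:]  0  ''
   6  s[5:],s[10:]  1  'd'
   7  s[10:],s[12:]  1  'd'
   8  s[12:],s[18:]  0  ''
   9  s[18:],s[17:]  1  'e'
  10  s[17:],s[15:]  1  'e'
  11  s[15:],s[2:]  1  'e'
  12  s[2:],s[20:]  2  'eh'
  13  s[20:],s[16:]  0  ''
  14  s[16:],s[7:]  1  'f'
  15  s[7:],s[23:]  0  ''
  16  s[23:],s[1:]  1  'g'
  17  s[1:],s[22:]  1  'g'
  18  s[22:],s[8:]  1  'g'
  19  s[8:],s[3:]  0  ''
  20  s[3:],s[13:]  1  'h'
  21  s[13:],s[9:]  1  'h'
  22  s[9:],s[0:]  1  'h'
  23  s[0:],s[21:]  2  'hg'

n(n+1)/2 = 24·25/2 = 300
Σ LCP = 0 + 1 + 1 + 0 + 1 + 0 + 1 + 1 + 0 + 1 + 1 + 1 + 2 + 0 + 1 + 0 + 1 + 1 + 1 + 0 + 1 + 1 + 1 + 2 = 19
distinct = 300 − 19 = 281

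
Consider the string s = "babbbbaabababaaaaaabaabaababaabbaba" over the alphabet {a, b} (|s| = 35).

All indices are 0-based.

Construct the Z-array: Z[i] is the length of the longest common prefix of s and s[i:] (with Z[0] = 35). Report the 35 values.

[35, 0, 1, 1, 1, 2, 0, 0, 3, 0, 3, 0, 2, 0, 0, 0, 0, 0, 0, 2, 0, 0, 2, 0, 0, 3, 0, 2, 0, 0, 1, 3, 0, 2, 0]

Z[0]=35
i=1: outside box; Z[1]=0
i=2: outside box; Z[2]=1 grow→box=[2,3)
i=3: outside box; Z[3]=1 grow→box=[3,4)
i=4: outside box; Z[4]=1 grow→box=[4,5)
i=5: outside box; Z[5]=2 grow→box=[5,7)
i=6: min(r-i=1, Z[1]=0)=0; Z[6]=0
i=7: outside box; Z[7]=0
i=8: outside box; Z[8]=3 grow→box=[8,11)
i=9: min(r-i=2, Z[1]=0)=0; Z[9]=0
i=10: min(r-i=1, Z[2]=1)=1; Z[10]=3 grow→box=[10,13)
i=11: min(r-i=2, Z[1]=0)=0; Z[11]=0
i=12: min(r-i=1, Z[2]=1)=1; Z[12]=2 grow→box=[12,14)
i=13: min(r-i=1, Z[1]=0)=0; Z[13]=0
i=14: outside box; Z[14]=0
i=15: outside box; Z[15]=0
i=16: outside box; Z[16]=0
i=17: outside box; Z[17]=0
i=18: outside box; Z[18]=0
i=19: outside box; Z[19]=2 grow→box=[19,21)
i=20: min(r-i=1, Z[1]=0)=0; Z[20]=0
i=21: outside box; Z[21]=0
i=22: outside box; Z[22]=2 grow→box=[22,24)
i=23: min(r-i=1, Z[1]=0)=0; Z[23]=0
i=24: outside box; Z[24]=0
i=25: outside box; Z[25]=3 grow→box=[25,28)
i=26: min(r-i=2, Z[1]=0)=0; Z[26]=0
i=27: min(r-i=1, Z[2]=1)=1; Z[27]=2 grow→box=[27,29)
i=28: min(r-i=1, Z[1]=0)=0; Z[28]=0
i=29: outside box; Z[29]=0
i=30: outside box; Z[30]=1 grow→box=[30,31)
i=31: outside box; Z[31]=3 grow→box=[31,34)
i=32: min(r-i=2, Z[1]=0)=0; Z[32]=0
i=33: min(r-i=1, Z[2]=1)=1; Z[33]=2 grow→box=[33,35)
i=34: min(r-i=1, Z[1]=0)=0; Z[34]=0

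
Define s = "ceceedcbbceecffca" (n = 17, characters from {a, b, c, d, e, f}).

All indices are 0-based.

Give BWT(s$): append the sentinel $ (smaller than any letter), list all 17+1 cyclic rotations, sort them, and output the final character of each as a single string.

accbfd$beeeceeccfc

rank  rotation            last
    0  $ceceedcbbceecffca  a
    1  a$ceceedcbbceecffc  c
    2  bbceecffca$ceceedc  c
    3  bceecffca$ceceedcb  b
    4  ca$ceceedcbbceecff  f
    5  cbbceecffca$ceceed  d
    6  ceceedcbbceecffca$  $
    7  ceecffca$ceceedcbb  b
    8  ceedcbbceecffca$ce  e
    9  cffca$ceceedcbbcee  e
   10  dcbbceecffca$cecee  e
   11  eceedcbbceecffca$c  c
   12  ecffca$ceceedcbbce  e
   13  edcbbceecffca$cece  e
   14  eecffca$ceceedcbbc  c
   15  eedcbbceecffca$cec  c
   16  fca$ceceedcbbceecf  f
   17  ffca$ceceedcbbceec  c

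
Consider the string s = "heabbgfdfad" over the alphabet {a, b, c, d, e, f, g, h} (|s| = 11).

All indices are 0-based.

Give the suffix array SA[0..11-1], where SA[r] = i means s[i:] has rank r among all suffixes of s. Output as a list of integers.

rank | idx | suffix
   0 |   2 | abbgfdfad
   1 |   9 | ad
   2 |   3 | bbgfdfad
   3 |   4 | bgfdfad
   4 |  10 | d
   5 |   7 | dfad
   6 |   1 | eabbgfdfad
   7 |   8 | fad
   8 |   6 | fdfad
   9 |   5 | gfdfad
  10 |   0 | heabbgfdfad

[2, 9, 3, 4, 10, 7, 1, 8, 6, 5, 0]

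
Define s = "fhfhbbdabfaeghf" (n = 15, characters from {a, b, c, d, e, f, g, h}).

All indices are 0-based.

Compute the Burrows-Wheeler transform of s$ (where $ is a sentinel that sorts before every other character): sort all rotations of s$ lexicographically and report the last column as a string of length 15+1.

rank  rotation          last
    0  $fhfhbbdabfaeghf  f
    1  abfaeghf$fhfhbbd  d
    2  aeghf$fhfhbbdabf  f
    3  bbdabfaeghf$fhfh  h
    4  bdabfaeghf$fhfhb  b
    5  bfaeghf$fhfhbbda  a
    6  dabfaeghf$fhfhbb  b
    7  eghf$fhfhbbdabfa  a
    8  f$fhfhbbdabfaegh  h
    9  faeghf$fhfhbbdab  b
   10  fhbbdabfaeghf$fh  h
   11  fhfhbbdabfaeghf$  $
   12  ghf$fhfhbbdabfae  e
   13  hbbdabfaeghf$fhf  f
   14  hf$fhfhbbdabfaeg  g
   15  hfhbbdabfaeghf$f  f

fdfhbabahbh$efgf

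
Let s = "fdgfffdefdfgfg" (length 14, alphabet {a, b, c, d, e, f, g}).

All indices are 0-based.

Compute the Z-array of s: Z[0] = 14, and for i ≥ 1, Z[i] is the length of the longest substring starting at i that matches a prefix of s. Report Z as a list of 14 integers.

Z[0]=14
i=1: outside box; Z[1]=0
i=2: outside box; Z[2]=0
i=3: outside box; Z[3]=1 grow→box=[3,4)
i=4: outside box; Z[4]=1 grow→box=[4,5)
i=5: outside box; Z[5]=2 grow→box=[5,7)
i=6: min(r-i=1, Z[1]=0)=0; Z[6]=0
i=7: outside box; Z[7]=0
i=8: outside box; Z[8]=2 grow→box=[8,10)
i=9: min(r-i=1, Z[1]=0)=0; Z[9]=0
i=10: outside box; Z[10]=1 grow→box=[10,11)
i=11: outside box; Z[11]=0
i=12: outside box; Z[12]=1 grow→box=[12,13)
i=13: outside box; Z[13]=0

[14, 0, 0, 1, 1, 2, 0, 0, 2, 0, 1, 0, 1, 0]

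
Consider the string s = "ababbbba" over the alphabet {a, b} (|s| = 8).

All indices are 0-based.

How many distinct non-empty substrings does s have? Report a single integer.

25

sorted suffixes:
  #0 SA[0]=7  'a'
  #1 SA[1]=0  'ababbbba'
  #2 SA[2]=2  'abbbba'
  #3 SA[3]=6  'ba'
  #4 SA[4]=1  'babbbba'
  #5 SA[5]=5  'bba'
  #6 SA[6]=4  'bbba'
  #7 SA[7]=3  'bbbba'

SA = [7, 0, 2, 6, 1, 5, 4, 3]
rank  pair      lcp
   1  s[7:],s[0:]  1  'a'
   2  s[0:],s[2:]  2  'ab'
   3  s[2:],s[6:]  0  ''
   4  s[6:],s[1:]  2  'ba'
   5  s[1:],s[5:]  1  'b'
   6  s[5:],s[4:]  2  'bb'
   7  s[4:],s[3:]  3  'bbb'

n(n+1)/2 = 8·9/2 = 36
Σ LCP = 0 + 1 + 2 + 0 + 2 + 1 + 2 + 3 = 11
distinct = 36 − 11 = 25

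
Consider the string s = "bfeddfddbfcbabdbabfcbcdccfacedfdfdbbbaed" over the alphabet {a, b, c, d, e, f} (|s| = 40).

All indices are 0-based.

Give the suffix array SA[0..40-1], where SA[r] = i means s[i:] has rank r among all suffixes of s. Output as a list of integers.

[12, 16, 26, 37, 11, 15, 36, 35, 34, 20, 13, 8, 17, 0, 10, 19, 23, 21, 27, 24, 39, 14, 33, 7, 22, 6, 3, 31, 4, 29, 38, 2, 28, 25, 9, 18, 32, 5, 30, 1]

rank | idx | suffix
   0 |  12 | abdbabfcbcdccfacedfdfdbbbaed
   1 |  16 | abfcbcdccfacedfdfdbbbaed
   2 |  26 | acedfdfdbbbaed
   3 |  37 | aed
   4 |  11 | babdbabfcbcdccfacedfdfdbbbaed
   5 |  15 | babfcbcdccfacedfdfdbbbaed
   6 |  36 | baed
   7 |  35 | bbaed
   8 |  34 | bbbaed
   9 |  20 | bcdccfacedfdfdbbbaed
  10 |  13 | bdbabfcbcdccfacedfdfdbbbaed
  11 |   8 | bfcbabdbabfcbcdccfacedfdfdbbbaed
  12 |  17 | bfcbcdccfacedfdfdbbbaed
  13 |   0 | bfeddfddbfcbabdbabfcbcdccfacedfdfdbbbaed
  14 |  10 | cbabdbabfcbcdccfacedfdfdbbbaed
  15 |  19 | cbcdccfacedfdfdbbbaed
  16 |  23 | ccfacedfdfdbbbaed
  17 |  21 | cdccfacedfdfdbbbaed
  18 |  27 | cedfdfdbbbaed
  19 |  24 | cfacedfdfdbbbaed
  20 |  39 | d
  21 |  14 | dbabfcbcdccfacedfdfdbbbaed
  22 |  33 | dbbbaed
  23 |   7 | dbfcbabdbabfcbcdccfacedfdfdbbbaed
  24 |  22 | dccfacedfdfdbbbaed
  25 |   6 | ddbfcbabdbabfcbcdccfacedfdfdbbbaed
  26 |   3 | ddfddbfcbabdbabfcbcdccfacedfdfdbbbaed
  27 |  31 | dfdbbbaed
  28 |   4 | dfddbfcbabdbabfcbcdccfacedfdfdbbbaed
  29 |  29 | dfdfdbbbaed
  30 |  38 | ed
  31 |   2 | eddfddbfcbabdbabfcbcdccfacedfdfdbbbaed
  32 |  28 | edfdfdbbbaed
  33 |  25 | facedfdfdbbbaed
  34 |   9 | fcbabdbabfcbcdccfacedfdfdbbbaed
  35 |  18 | fcbcdccfacedfdfdbbbaed
  36 |  32 | fdbbbaed
  37 |   5 | fddbfcbabdbabfcbcdccfacedfdfdbbbaed
  38 |  30 | fdfdbbbaed
  39 |   1 | feddfddbfcbabdbabfcbcdccfacedfdfdbbbaed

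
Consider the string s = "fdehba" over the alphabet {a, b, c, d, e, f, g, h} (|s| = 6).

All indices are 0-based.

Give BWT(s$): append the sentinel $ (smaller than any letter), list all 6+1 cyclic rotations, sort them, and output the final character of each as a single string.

rank  rotation last
    0  $fdehba  a
    1  a$fdehb  b
    2  ba$fdeh  h
    3  dehba$f  f
    4  ehba$fd  d
    5  fdehba$  $
    6  hba$fde  e

abhfd$e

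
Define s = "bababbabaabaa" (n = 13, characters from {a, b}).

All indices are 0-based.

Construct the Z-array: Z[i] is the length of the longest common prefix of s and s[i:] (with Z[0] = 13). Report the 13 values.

Z[0]=13
i=1: fresh scan; Z[1]=0
i=2: fresh scan; Z[2]=3 grow→box=[2,5)
i=3: min(r-i=2, Z[1]=0)=0; Z[3]=0
i=4: min(r-i=1, Z[2]=3)=1; Z[4]=1
i=5: fresh scan; Z[5]=4 grow→box=[5,9)
i=6: min(r-i=3, Z[1]=0)=0; Z[6]=0
i=7: min(r-i=2, Z[2]=3)=2; Z[7]=2
i=8: min(r-i=1, Z[3]=0)=0; Z[8]=0
i=9: fresh scan; Z[9]=0
i=10: fresh scan; Z[10]=2 grow→box=[10,12)
i=11: min(r-i=1, Z[1]=0)=0; Z[11]=0
i=12: fresh scan; Z[12]=0

[13, 0, 3, 0, 1, 4, 0, 2, 0, 0, 2, 0, 0]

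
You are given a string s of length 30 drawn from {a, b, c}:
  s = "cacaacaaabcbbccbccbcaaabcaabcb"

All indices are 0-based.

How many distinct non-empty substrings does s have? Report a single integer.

sorted suffixes:
  #0 SA[0]=20  'aaabcaabcb'
  #1 SA[1]=6  'aaabcbbccbccbcaaabcaabcb'
  #2 SA[2]=21  'aabcaabcb'
  #3 SA[3]=25  'aabcb'
  #4 SA[4]=7  'aabcbbccbccbcaaabcaabcb'
  #5 SA[5]=3  'aacaaabcbbccbccbcaaabcaabcb'
  #6 SA[6]=22  'abcaabcb'
  #7 SA[7]=26  'abcb'
  #8 SA[8]=8  'abcbbccbccbcaaabcaabcb'
  #9 SA[9]=4  'acaaabcbbccbccbcaaabcaabcb'
  #10 SA[10]=1  'acaacaaabcbbccbccbcaaabcaabcb'
  #11 SA[11]=29  'b'
  #12 SA[12]=11  'bbccbccbcaaabcaabcb'
  #13 SA[13]=18  'bcaaabcaabcb'
  #14 SA[14]=23  'bcaabcb'
  #15 SA[15]=27  'bcb'
  #16 SA[16]=9  'bcbbccbccbcaaabcaabcb'
  #17 SA[17]=15  'bccbcaaabcaabcb'
  #18 SA[18]=12  'bccbccbcaaabcaabcb'
  #19 SA[19]=19  'caaabcaabcb'
  #20 SA[20]=5  'caaabcbbccbccbcaaabcaabcb'
  #21 SA[21]=24  'caabcb'
  #22 SA[22]=2  'caacaaabcbbccbccbcaaabcaabcb'
  #23 SA[23]=0  'cacaacaaabcbbccbccbcaaabcaabcb'
  #24 SA[24]=28  'cb'
  #25 SA[25]=10  'cbbccbccbcaaabcaabcb'
  #26 SA[26]=17  'cbcaaabcaabcb'
  #27 SA[27]=14  'cbccbcaaabcaabcb'
  #28 SA[28]=16  'ccbcaaabcaabcb'
  #29 SA[29]=13  'ccbccbcaaabcaabcb'

SA = [20, 6, 21, 25, 7, 3, 22, 26, 8, 4, 1, 29, 11, 18, 23, 27, 9, 15, 12, 19, 5, 24, 2, 0, 28, 10, 17, 14, 16, 13]
i: (SA[i-1],SA[i]) lcp shared
  1: (20,6) 5 'aaabc'
  2: (6,21) 2 'aa'
  3: (21,25) 4 'aabc'
  4: (25,7) 5 'aabcb'
  5: (7,3) 2 'aa'
  6: (3,22) 1 'a'
  7: (22,26) 3 'abc'
  8: (26,8) 4 'abcb'
  9: (8,4) 1 'a'
  10: (4,1) 4 'acaa'
  11: (1,29) 0 ''
  12: (29,11) 1 'b'
  13: (11,18) 1 'b'
  14: (18,23) 4 'bcaa'
  15: (23,27) 2 'bc'
  16: (27,9) 3 'bcb'
  17: (9,15) 2 'bc'
  18: (15,12) 5 'bccbc'
  19: (12,19) 0 ''
  20: (19,5) 6 'caaabc'
  21: (5,24) 3 'caa'
  22: (24,2) 3 'caa'
  23: (2,0) 2 'ca'
  24: (0,28) 1 'c'
  25: (28,10) 2 'cb'
  26: (10,17) 2 'cb'
  27: (17,14) 3 'cbc'
  28: (14,16) 1 'c'
  29: (16,13) 4 'ccbc'

n(n+1)/2 = 30·31/2 = 465
Σ LCP = 0 + 5 + 2 + 4 + 5 + 2 + 1 + 3 + 4 + 1 + 4 + 0 + 1 + 1 + 4 + 2 + 3 + 2 + 5 + 0 + 6 + 3 + 3 + 2 + 1 + 2 + 2 + 3 + 1 + 4 = 76
distinct = 465 − 76 = 389

389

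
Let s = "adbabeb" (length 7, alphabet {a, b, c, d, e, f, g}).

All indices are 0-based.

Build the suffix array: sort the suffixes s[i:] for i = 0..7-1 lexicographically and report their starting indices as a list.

sorted suffixes:
  #0 SA[0]=3  'abeb'
  #1 SA[1]=0  'adbabeb'
  #2 SA[2]=6  'b'
  #3 SA[3]=2  'babeb'
  #4 SA[4]=4  'beb'
  #5 SA[5]=1  'dbabeb'
  #6 SA[6]=5  'eb'

[3, 0, 6, 2, 4, 1, 5]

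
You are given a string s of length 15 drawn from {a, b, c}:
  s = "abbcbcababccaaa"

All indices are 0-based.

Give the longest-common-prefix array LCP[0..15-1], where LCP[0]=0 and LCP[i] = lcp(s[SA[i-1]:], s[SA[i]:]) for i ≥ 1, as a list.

[0, 1, 2, 1, 2, 2, 0, 1, 1, 2, 2, 0, 2, 1, 1]

rank | idx | suffix
   0 |  14 | a
   1 |  13 | aa
   2 |  12 | aaa
   3 |   6 | ababccaaa
   4 |   0 | abbcbcababccaaa
   5 |   8 | abccaaa
   6 |   7 | babccaaa
   7 |   1 | bbcbcababccaaa
   8 |   4 | bcababccaaa
   9 |   2 | bcbcababccaaa
  10 |   9 | bccaaa
  11 |  11 | caaa
  12 |   5 | cababccaaa
  13 |   3 | cbcababccaaa
  14 |  10 | ccaaa

SA = [14, 13, 12, 6, 0, 8, 7, 1, 4, 2, 9, 11, 5, 3, 10]
rank  pair      lcp
   1  s[14:],s[13:]  1  'a'
   2  s[13:],s[12:]  2  'aa'
   3  s[12:],s[6:]  1  'a'
   4  s[6:],s[0:]  2  'ab'
   5  s[0:],s[8:]  2  'ab'
   6  s[8:],s[7:]  0  ''
   7  s[7:],s[1:]  1  'b'
   8  s[1:],s[4:]  1  'b'
   9  s[4:],s[2:]  2  'bc'
  10  s[2:],s[9:]  2  'bc'
  11  s[9:],s[11:]  0  ''
  12  s[11:],s[5:]  2  'ca'
  13  s[5:],s[3:]  1  'c'
  14  s[3:],s[10:]  1  'c'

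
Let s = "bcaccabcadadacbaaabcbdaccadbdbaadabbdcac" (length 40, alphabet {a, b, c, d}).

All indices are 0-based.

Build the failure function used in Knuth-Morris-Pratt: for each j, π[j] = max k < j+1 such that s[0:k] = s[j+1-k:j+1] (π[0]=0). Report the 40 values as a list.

[0, 0, 0, 0, 0, 0, 1, 2, 3, 0, 0, 0, 0, 0, 1, 0, 0, 0, 1, 2, 1, 0, 0, 0, 0, 0, 0, 1, 0, 1, 0, 0, 0, 0, 1, 1, 0, 0, 0, 0]

π[0] = 0
j=1 s[j]='c': π[1]=0 (border '')
j=2 s[j]='a': π[2]=0 (border '')
j=3 s[j]='c': π[3]=0 (border '')
j=4 s[j]='c': π[4]=0 (border '')
j=5 s[j]='a': π[5]=0 (border '')
j=6 s[j]='b': π[6]=1 (border 'b')
j=7 s[j]='c': π[7]=2 (border 'bc')
j=8 s[j]='a': π[8]=3 (border 'bca')
j=9 s[j]='d': k: 3→0; π[9]=0 (border '')
j=10 s[j]='a': π[10]=0 (border '')
j=11 s[j]='d': π[11]=0 (border '')
j=12 s[j]='a': π[12]=0 (border '')
j=13 s[j]='c': π[13]=0 (border '')
j=14 s[j]='b': π[14]=1 (border 'b')
j=15 s[j]='a': k: 1→0; π[15]=0 (border '')
j=16 s[j]='a': π[16]=0 (border '')
j=17 s[j]='a': π[17]=0 (border '')
j=18 s[j]='b': π[18]=1 (border 'b')
j=19 s[j]='c': π[19]=2 (border 'bc')
j=20 s[j]='b': k: 2→0; π[20]=1 (border 'b')
j=21 s[j]='d': k: 1→0; π[21]=0 (border '')
j=22 s[j]='a': π[22]=0 (border '')
j=23 s[j]='c': π[23]=0 (border '')
j=24 s[j]='c': π[24]=0 (border '')
j=25 s[j]='a': π[25]=0 (border '')
j=26 s[j]='d': π[26]=0 (border '')
j=27 s[j]='b': π[27]=1 (border 'b')
j=28 s[j]='d': k: 1→0; π[28]=0 (border '')
j=29 s[j]='b': π[29]=1 (border 'b')
j=30 s[j]='a': k: 1→0; π[30]=0 (border '')
j=31 s[j]='a': π[31]=0 (border '')
j=32 s[j]='d': π[32]=0 (border '')
j=33 s[j]='a': π[33]=0 (border '')
j=34 s[j]='b': π[34]=1 (border 'b')
j=35 s[j]='b': k: 1→0; π[35]=1 (border 'b')
j=36 s[j]='d': k: 1→0; π[36]=0 (border '')
j=37 s[j]='c': π[37]=0 (border '')
j=38 s[j]='a': π[38]=0 (border '')
j=39 s[j]='c': π[39]=0 (border '')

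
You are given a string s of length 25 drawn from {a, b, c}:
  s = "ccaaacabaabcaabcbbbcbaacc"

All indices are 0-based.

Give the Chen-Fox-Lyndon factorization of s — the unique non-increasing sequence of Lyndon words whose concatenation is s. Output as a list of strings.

["c", "c", "aaacabaabcaabcbbbcbaacc"]

emit factor 1: 'c' (i=0, period=1)
emit factor 2: 'c' (i=1, period=1)
emit factor 3: 'aaacabaabcaabcbbbcbaacc' (i=2, period=23)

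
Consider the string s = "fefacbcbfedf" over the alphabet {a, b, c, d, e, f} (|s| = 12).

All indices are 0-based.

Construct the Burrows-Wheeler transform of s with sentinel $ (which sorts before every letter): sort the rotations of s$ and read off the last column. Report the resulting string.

ffccabeffdeb$

rank  rotation       last
    0  $fefacbcbfedf  f
    1  acbcbfedf$fef  f
    2  bcbfedf$fefac  c
    3  bfedf$fefacbc  c
    4  cbcbfedf$fefa  a
    5  cbfedf$fefacb  b
    6  df$fefacbcbfe  e
    7  edf$fefacbcbf  f
    8  efacbcbfedf$f  f
    9  f$fefacbcbfed  d
   10  facbcbfedf$fe  e
   11  fedf$fefacbcb  b
   12  fefacbcbfedf$  $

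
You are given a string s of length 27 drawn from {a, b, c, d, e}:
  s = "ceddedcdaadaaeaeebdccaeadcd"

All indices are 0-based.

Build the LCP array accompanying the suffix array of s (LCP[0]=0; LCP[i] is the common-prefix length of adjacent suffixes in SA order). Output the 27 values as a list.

sorted suffixes:
  #0 SA[0]=8  'aadaaeaeebdccaeadcd'
  #1 SA[1]=11  'aaeaeebdccaeadcd'
  #2 SA[2]=9  'adaaeaeebdccaeadcd'
  #3 SA[3]=23  'adcd'
  #4 SA[4]=21  'aeadcd'
  #5 SA[5]=12  'aeaeebdccaeadcd'
  #6 SA[6]=14  'aeebdccaeadcd'
  #7 SA[7]=17  'bdccaeadcd'
  #8 SA[8]=20  'caeadcd'
  #9 SA[9]=19  'ccaeadcd'
  #10 SA[10]=25  'cd'
  #11 SA[11]=6  'cdaadaaeaeebdccaeadcd'
  #12 SA[12]=0  'ceddedcdaadaaeaeebdccaeadcd'
  #13 SA[13]=26  'd'
  #14 SA[14]=7  'daadaaeaeebdccaeadcd'
  #15 SA[15]=10  'daaeaeebdccaeadcd'
  #16 SA[16]=18  'dccaeadcd'
  #17 SA[17]=24  'dcd'
  #18 SA[18]=5  'dcdaadaaeaeebdccaeadcd'
  #19 SA[19]=2  'ddedcdaadaaeaeebdccaeadcd'
  #20 SA[20]=3  'dedcdaadaaeaeebdccaeadcd'
  #21 SA[21]=22  'eadcd'
  #22 SA[22]=13  'eaeebdccaeadcd'
  #23 SA[23]=16  'ebdccaeadcd'
  #24 SA[24]=4  'edcdaadaaeaeebdccaeadcd'
  #25 SA[25]=1  'eddedcdaadaaeaeebdccaeadcd'
  #26 SA[26]=15  'eebdccaeadcd'

SA = [8, 11, 9, 23, 21, 12, 14, 17, 20, 19, 25, 6, 0, 26, 7, 10, 18, 24, 5, 2, 3, 22, 13, 16, 4, 1, 15]
i: (SA[i-1],SA[i]) lcp shared
  1: (8,11) 2 'aa'
  2: (11,9) 1 'a'
  3: (9,23) 2 'ad'
  4: (23,21) 1 'a'
  5: (21,12) 3 'aea'
  6: (12,14) 2 'ae'
  7: (14,17) 0 ''
  8: (17,20) 0 ''
  9: (20,19) 1 'c'
  10: (19,25) 1 'c'
  11: (25,6) 2 'cd'
  12: (6,0) 1 'c'
  13: (0,26) 0 ''
  14: (26,7) 1 'd'
  15: (7,10) 3 'daa'
  16: (10,18) 1 'd'
  17: (18,24) 2 'dc'
  18: (24,5) 3 'dcd'
  19: (5,2) 1 'd'
  20: (2,3) 1 'd'
  21: (3,22) 0 ''
  22: (22,13) 2 'ea'
  23: (13,16) 1 'e'
  24: (16,4) 1 'e'
  25: (4,1) 2 'ed'
  26: (1,15) 1 'e'

[0, 2, 1, 2, 1, 3, 2, 0, 0, 1, 1, 2, 1, 0, 1, 3, 1, 2, 3, 1, 1, 0, 2, 1, 1, 2, 1]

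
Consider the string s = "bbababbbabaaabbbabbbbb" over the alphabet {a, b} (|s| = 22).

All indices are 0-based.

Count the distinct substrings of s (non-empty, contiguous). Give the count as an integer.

rank | idx | suffix
   0 |  10 | aaabbbabbbbb
   1 |  11 | aabbbabbbbb
   2 |   8 | abaaabbbabbbbb
   3 |   2 | ababbbabaaabbbabbbbb
   4 |   4 | abbbabaaabbbabbbbb
   5 |  12 | abbbabbbbb
   6 |  16 | abbbbb
   7 |  21 | b
   8 |   9 | baaabbbabbbbb
   9 |   7 | babaaabbbabbbbb
  10 |   1 | bababbbabaaabbbabbbbb
  11 |   3 | babbbabaaabbbabbbbb
  12 |  15 | babbbbb
  13 |  20 | bb
  14 |   6 | bbabaaabbbabbbbb
  15 |   0 | bbababbbabaaabbbabbbbb
  16 |  14 | bbabbbbb
  17 |  19 | bbb
  18 |   5 | bbbabaaabbbabbbbb
  19 |  13 | bbbabbbbb
  20 |  18 | bbbb
  21 |  17 | bbbbb

SA = [10, 11, 8, 2, 4, 12, 16, 21, 9, 7, 1, 3, 15, 20, 6, 0, 14, 19, 5, 13, 18, 17]
[i] adj suffixes → lcp
  [1] 10/11 → 2 ('aa')
  [2] 11/8 → 1 ('a')
  [3] 8/2 → 3 ('aba')
  [4] 2/4 → 2 ('ab')
  [5] 4/12 → 6 ('abbbab')
  [6] 12/16 → 4 ('abbb')
  [7] 16/21 → 0 ('')
  [8] 21/9 → 1 ('b')
  [9] 9/7 → 2 ('ba')
  [10] 7/1 → 4 ('baba')
  [11] 1/3 → 3 ('bab')
  [12] 3/15 → 5 ('babbb')
  [13] 15/20 → 1 ('b')
  [14] 20/6 → 2 ('bb')
  [15] 6/0 → 5 ('bbaba')
  [16] 0/14 → 4 ('bbab')
  [17] 14/19 → 2 ('bb')
  [18] 19/5 → 3 ('bbb')
  [19] 5/13 → 5 ('bbbab')
  [20] 13/18 → 3 ('bbb')
  [21] 18/17 → 4 ('bbbb')

n(n+1)/2 = 22·23/2 = 253
Σ LCP = 0 + 2 + 1 + 3 + 2 + 6 + 4 + 0 + 1 + 2 + 4 + 3 + 5 + 1 + 2 + 5 + 4 + 2 + 3 + 5 + 3 + 4 = 62
distinct = 253 − 62 = 191

191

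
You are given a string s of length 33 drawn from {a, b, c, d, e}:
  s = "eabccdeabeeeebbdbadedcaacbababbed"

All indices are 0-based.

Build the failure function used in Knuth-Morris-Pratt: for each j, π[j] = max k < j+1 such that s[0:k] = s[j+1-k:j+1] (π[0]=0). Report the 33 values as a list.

[0, 0, 0, 0, 0, 0, 1, 2, 3, 1, 1, 1, 1, 0, 0, 0, 0, 0, 0, 1, 0, 0, 0, 0, 0, 0, 0, 0, 0, 0, 0, 1, 0]

π[0] = 0
j=1 s[j]='a': π[1]=0 (border '')
j=2 s[j]='b': π[2]=0 (border '')
j=3 s[j]='c': π[3]=0 (border '')
j=4 s[j]='c': π[4]=0 (border '')
j=5 s[j]='d': π[5]=0 (border '')
j=6 s[j]='e': π[6]=1 (border 'e')
j=7 s[j]='a': π[7]=2 (border 'ea')
j=8 s[j]='b': π[8]=3 (border 'eab')
j=9 s[j]='e': k: 3→0; π[9]=1 (border 'e')
j=10 s[j]='e': k: 1→0; π[10]=1 (border 'e')
j=11 s[j]='e': k: 1→0; π[11]=1 (border 'e')
j=12 s[j]='e': k: 1→0; π[12]=1 (border 'e')
j=13 s[j]='b': k: 1→0; π[13]=0 (border '')
j=14 s[j]='b': π[14]=0 (border '')
j=15 s[j]='d': π[15]=0 (border '')
j=16 s[j]='b': π[16]=0 (border '')
j=17 s[j]='a': π[17]=0 (border '')
j=18 s[j]='d': π[18]=0 (border '')
j=19 s[j]='e': π[19]=1 (border 'e')
j=20 s[j]='d': k: 1→0; π[20]=0 (border '')
j=21 s[j]='c': π[21]=0 (border '')
j=22 s[j]='a': π[22]=0 (border '')
j=23 s[j]='a': π[23]=0 (border '')
j=24 s[j]='c': π[24]=0 (border '')
j=25 s[j]='b': π[25]=0 (border '')
j=26 s[j]='a': π[26]=0 (border '')
j=27 s[j]='b': π[27]=0 (border '')
j=28 s[j]='a': π[28]=0 (border '')
j=29 s[j]='b': π[29]=0 (border '')
j=30 s[j]='b': π[30]=0 (border '')
j=31 s[j]='e': π[31]=1 (border 'e')
j=32 s[j]='d': k: 1→0; π[32]=0 (border '')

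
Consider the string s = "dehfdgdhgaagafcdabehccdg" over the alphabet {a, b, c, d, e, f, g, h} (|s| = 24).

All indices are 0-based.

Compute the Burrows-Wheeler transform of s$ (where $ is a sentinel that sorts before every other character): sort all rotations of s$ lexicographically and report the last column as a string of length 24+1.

rank  rotation                   last
    0  $dehfdgdhgaagafcdabehccdg  g
    1  aagafcdabehccdg$dehfdgdhg  g
    2  abehccdg$dehfdgdhgaagafcd  d
    3  afcdabehccdg$dehfdgdhgaag  g
    4  agafcdabehccdg$dehfdgdhga  a
    5  behccdg$dehfdgdhgaagafcda  a
    6  ccdg$dehfdgdhgaagafcdabeh  h
    7  cdabehccdg$dehfdgdhgaagaf  f
    8  cdg$dehfdgdhgaagafcdabehc  c
    9  dabehccdg$dehfdgdhgaagafc  c
   10  dehfdgdhgaagafcdabehccdg$  $
   11  dg$dehfdgdhgaagafcdabehcc  c
   12  dgdhgaagafcdabehccdg$dehf  f
   13  dhgaagafcdabehccdg$dehfdg  g
   14  ehccdg$dehfdgdhgaagafcdab  b
   15  ehfdgdhgaagafcdabehccdg$d  d
   16  fcdabehccdg$dehfdgdhgaaga  a
   17  fdgdhgaagafcdabehccdg$deh  h
   18  g$dehfdgdhgaagafcdabehccd  d
   19  gaagafcdabehccdg$dehfdgdh  h
   20  gafcdabehccdg$dehfdgdhgaa  a
   21  gdhgaagafcdabehccdg$dehfd  d
   22  hccdg$dehfdgdhgaagafcdabe  e
   23  hfdgdhgaagafcdabehccdg$de  e
   24  hgaagafcdabehccdg$dehfdgd  d

ggdgaahfcc$cfgbdahdhadeed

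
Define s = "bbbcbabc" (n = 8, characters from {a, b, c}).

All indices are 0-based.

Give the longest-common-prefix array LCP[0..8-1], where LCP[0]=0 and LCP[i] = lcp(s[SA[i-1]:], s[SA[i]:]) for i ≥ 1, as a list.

[0, 0, 1, 2, 1, 2, 0, 1]

sorted suffixes:
  #0 SA[0]=5  'abc'
  #1 SA[1]=4  'babc'
  #2 SA[2]=0  'bbbcbabc'
  #3 SA[3]=1  'bbcbabc'
  #4 SA[4]=6  'bc'
  #5 SA[5]=2  'bcbabc'
  #6 SA[6]=7  'c'
  #7 SA[7]=3  'cbabc'

SA = [5, 4, 0, 1, 6, 2, 7, 3]
rank  pair      lcp
   1  s[5:],s[4:]  0  ''
   2  s[4:],s[0:]  1  'b'
   3  s[0:],s[1:]  2  'bb'
   4  s[1:],s[6:]  1  'b'
   5  s[6:],s[2:]  2  'bc'
   6  s[2:],s[7:]  0  ''
   7  s[7:],s[3:]  1  'c'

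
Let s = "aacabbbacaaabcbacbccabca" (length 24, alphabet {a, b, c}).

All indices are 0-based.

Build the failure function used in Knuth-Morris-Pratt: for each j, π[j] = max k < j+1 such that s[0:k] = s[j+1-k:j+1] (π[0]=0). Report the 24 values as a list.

π[0] = 0
j=1 s[j]='a': π[1]=1 (border 'a')
j=2 s[j]='c': k: 1→0; π[2]=0 (border '')
j=3 s[j]='a': π[3]=1 (border 'a')
j=4 s[j]='b': k: 1→0; π[4]=0 (border '')
j=5 s[j]='b': π[5]=0 (border '')
j=6 s[j]='b': π[6]=0 (border '')
j=7 s[j]='a': π[7]=1 (border 'a')
j=8 s[j]='c': k: 1→0; π[8]=0 (border '')
j=9 s[j]='a': π[9]=1 (border 'a')
j=10 s[j]='a': π[10]=2 (border 'aa')
j=11 s[j]='a': k: 2→1; π[11]=2 (border 'aa')
j=12 s[j]='b': k: 2→1→0; π[12]=0 (border '')
j=13 s[j]='c': π[13]=0 (border '')
j=14 s[j]='b': π[14]=0 (border '')
j=15 s[j]='a': π[15]=1 (border 'a')
j=16 s[j]='c': k: 1→0; π[16]=0 (border '')
j=17 s[j]='b': π[17]=0 (border '')
j=18 s[j]='c': π[18]=0 (border '')
j=19 s[j]='c': π[19]=0 (border '')
j=20 s[j]='a': π[20]=1 (border 'a')
j=21 s[j]='b': k: 1→0; π[21]=0 (border '')
j=22 s[j]='c': π[22]=0 (border '')
j=23 s[j]='a': π[23]=1 (border 'a')

[0, 1, 0, 1, 0, 0, 0, 1, 0, 1, 2, 2, 0, 0, 0, 1, 0, 0, 0, 0, 1, 0, 0, 1]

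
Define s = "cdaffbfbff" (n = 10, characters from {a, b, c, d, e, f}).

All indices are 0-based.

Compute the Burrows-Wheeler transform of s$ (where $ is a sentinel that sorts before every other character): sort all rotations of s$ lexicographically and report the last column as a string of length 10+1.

fdff$cffbba

rank  rotation     last
    0  $cdaffbfbff  f
    1  affbfbff$cd  d
    2  bfbff$cdaff  f
    3  bff$cdaffbf  f
    4  cdaffbfbff$  $
    5  daffbfbff$c  c
    6  f$cdaffbfbf  f
    7  fbfbff$cdaf  f
    8  fbff$cdaffb  b
    9  ff$cdaffbfb  b
   10  ffbfbff$cda  a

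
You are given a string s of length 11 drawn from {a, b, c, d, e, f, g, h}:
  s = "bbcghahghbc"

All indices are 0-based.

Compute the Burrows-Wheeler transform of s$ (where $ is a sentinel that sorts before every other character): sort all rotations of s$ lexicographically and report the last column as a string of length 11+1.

ch$hbbbchgga

rank  rotation      last
    0  $bbcghahghbc  c
    1  ahghbc$bbcgh  h
    2  bbcghahghbc$  $
    3  bc$bbcghahgh  h
    4  bcghahghbc$b  b
    5  c$bbcghahghb  b
    6  cghahghbc$bb  b
    7  ghahghbc$bbc  c
    8  ghbc$bbcghah  h
    9  hahghbc$bbcg  g
   10  hbc$bbcghahg  g
   11  hghbc$bbcgha  a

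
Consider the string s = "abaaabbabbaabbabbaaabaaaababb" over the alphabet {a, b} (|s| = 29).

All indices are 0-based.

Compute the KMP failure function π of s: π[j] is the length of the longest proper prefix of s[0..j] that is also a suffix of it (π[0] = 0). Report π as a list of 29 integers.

π[0] = 0
j=1 s[j]='b': π[1]=0 (border '')
j=2 s[j]='a': π[2]=1 (border 'a')
j=3 s[j]='a': k: 1→0; π[3]=1 (border 'a')
j=4 s[j]='a': k: 1→0; π[4]=1 (border 'a')
j=5 s[j]='b': π[5]=2 (border 'ab')
j=6 s[j]='b': k: 2→0; π[6]=0 (border '')
j=7 s[j]='a': π[7]=1 (border 'a')
j=8 s[j]='b': π[8]=2 (border 'ab')
j=9 s[j]='b': k: 2→0; π[9]=0 (border '')
j=10 s[j]='a': π[10]=1 (border 'a')
j=11 s[j]='a': k: 1→0; π[11]=1 (border 'a')
j=12 s[j]='b': π[12]=2 (border 'ab')
j=13 s[j]='b': k: 2→0; π[13]=0 (border '')
j=14 s[j]='a': π[14]=1 (border 'a')
j=15 s[j]='b': π[15]=2 (border 'ab')
j=16 s[j]='b': k: 2→0; π[16]=0 (border '')
j=17 s[j]='a': π[17]=1 (border 'a')
j=18 s[j]='a': k: 1→0; π[18]=1 (border 'a')
j=19 s[j]='a': k: 1→0; π[19]=1 (border 'a')
j=20 s[j]='b': π[20]=2 (border 'ab')
j=21 s[j]='a': π[21]=3 (border 'aba')
j=22 s[j]='a': π[22]=4 (border 'abaa')
j=23 s[j]='a': π[23]=5 (border 'abaaa')
j=24 s[j]='a': k: 5→1→0; π[24]=1 (border 'a')
j=25 s[j]='b': π[25]=2 (border 'ab')
j=26 s[j]='a': π[26]=3 (border 'aba')
j=27 s[j]='b': k: 3→1; π[27]=2 (border 'ab')
j=28 s[j]='b': k: 2→0; π[28]=0 (border '')

[0, 0, 1, 1, 1, 2, 0, 1, 2, 0, 1, 1, 2, 0, 1, 2, 0, 1, 1, 1, 2, 3, 4, 5, 1, 2, 3, 2, 0]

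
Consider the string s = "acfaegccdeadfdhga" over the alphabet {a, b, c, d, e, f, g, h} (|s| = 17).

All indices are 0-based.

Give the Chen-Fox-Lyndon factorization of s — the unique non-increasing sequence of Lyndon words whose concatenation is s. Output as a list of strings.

emit factor 1: 'acfaegccdeadfdhg' (i=0, period=16)
emit factor 2: 'a' (i=16, period=1)

["acfaegccdeadfdhg", "a"]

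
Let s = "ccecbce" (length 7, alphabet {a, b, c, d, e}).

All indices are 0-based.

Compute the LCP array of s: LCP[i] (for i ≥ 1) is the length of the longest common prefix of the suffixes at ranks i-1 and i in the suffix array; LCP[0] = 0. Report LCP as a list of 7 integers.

rank | idx | suffix
   0 |   4 | bce
   1 |   3 | cbce
   2 |   0 | ccecbce
   3 |   5 | ce
   4 |   1 | cecbce
   5 |   6 | e
   6 |   2 | ecbce

SA = [4, 3, 0, 5, 1, 6, 2]
[i] adj suffixes → lcp
  [1] 4/3 → 0 ('')
  [2] 3/0 → 1 ('c')
  [3] 0/5 → 1 ('c')
  [4] 5/1 → 2 ('ce')
  [5] 1/6 → 0 ('')
  [6] 6/2 → 1 ('e')

[0, 0, 1, 1, 2, 0, 1]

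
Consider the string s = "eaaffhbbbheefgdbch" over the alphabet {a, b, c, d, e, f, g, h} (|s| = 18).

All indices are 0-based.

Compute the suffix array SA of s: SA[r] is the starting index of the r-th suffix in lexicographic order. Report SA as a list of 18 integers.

[1, 2, 6, 7, 15, 8, 16, 14, 0, 10, 11, 3, 12, 4, 13, 17, 5, 9]

rank→(start, suffix):
  0 → (1, 'aaffhbbbheefgdbch')
  1 → (2, 'affhbbbheefgdbch')
  2 → (6, 'bbbheefgdbch')
  3 → (7, 'bbheefgdbch')
  4 → (15, 'bch')
  5 → (8, 'bheefgdbch')
  6 → (16, 'ch')
  7 → (14, 'dbch')
  8 → (0, 'eaaffhbbbheefgdbch')
  9 → (10, 'eefgdbch')
  10 → (11, 'efgdbch')
  11 → (3, 'ffhbbbheefgdbch')
  12 → (12, 'fgdbch')
  13 → (4, 'fhbbbheefgdbch')
  14 → (13, 'gdbch')
  15 → (17, 'h')
  16 → (5, 'hbbbheefgdbch')
  17 → (9, 'heefgdbch')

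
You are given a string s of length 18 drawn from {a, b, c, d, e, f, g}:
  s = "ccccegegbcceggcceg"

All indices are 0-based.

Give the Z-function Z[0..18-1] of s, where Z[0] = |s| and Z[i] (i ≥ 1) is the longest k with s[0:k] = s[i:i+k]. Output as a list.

Z[0]=18
i=1: outside box; Z[1]=3 scan→box=[1,4)
i=2: min(r-i=2, Z[1]=3)=2; Z[2]=2
i=3: min(r-i=1, Z[2]=2)=1; Z[3]=1
i=4: outside box; Z[4]=0
i=5: outside box; Z[5]=0
i=6: outside box; Z[6]=0
i=7: outside box; Z[7]=0
i=8: outside box; Z[8]=0
i=9: outside box; Z[9]=2 scan→box=[9,11)
i=10: min(r-i=1, Z[1]=3)=1; Z[10]=1
i=11: outside box; Z[11]=0
i=12: outside box; Z[12]=0
i=13: outside box; Z[13]=0
i=14: outside box; Z[14]=2 scan→box=[14,16)
i=15: min(r-i=1, Z[1]=3)=1; Z[15]=1
i=16: outside box; Z[16]=0
i=17: outside box; Z[17]=0

[18, 3, 2, 1, 0, 0, 0, 0, 0, 2, 1, 0, 0, 0, 2, 1, 0, 0]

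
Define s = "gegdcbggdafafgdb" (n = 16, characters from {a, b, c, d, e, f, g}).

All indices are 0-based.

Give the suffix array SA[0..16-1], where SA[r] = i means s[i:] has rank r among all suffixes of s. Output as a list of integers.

[9, 11, 15, 5, 4, 8, 14, 3, 1, 10, 12, 7, 13, 2, 0, 6]

sorted suffixes:
  #0 SA[0]=9  'afafgdb'
  #1 SA[1]=11  'afgdb'
  #2 SA[2]=15  'b'
  #3 SA[3]=5  'bggdafafgdb'
  #4 SA[4]=4  'cbggdafafgdb'
  #5 SA[5]=8  'dafafgdb'
  #6 SA[6]=14  'db'
  #7 SA[7]=3  'dcbggdafafgdb'
  #8 SA[8]=1  'egdcbggdafafgdb'
  #9 SA[9]=10  'fafgdb'
  #10 SA[10]=12  'fgdb'
  #11 SA[11]=7  'gdafafgdb'
  #12 SA[12]=13  'gdb'
  #13 SA[13]=2  'gdcbggdafafgdb'
  #14 SA[14]=0  'gegdcbggdafafgdb'
  #15 SA[15]=6  'ggdafafgdb'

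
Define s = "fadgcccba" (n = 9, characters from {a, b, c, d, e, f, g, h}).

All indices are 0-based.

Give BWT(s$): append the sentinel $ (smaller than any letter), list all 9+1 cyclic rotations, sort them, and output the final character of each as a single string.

rank  rotation    last
    0  $fadgcccba  a
    1  a$fadgcccb  b
    2  adgcccba$f  f
    3  ba$fadgccc  c
    4  cba$fadgcc  c
    5  ccba$fadgc  c
    6  cccba$fadg  g
    7  dgcccba$fa  a
    8  fadgcccba$  $
    9  gcccba$fad  d

abfcccga$d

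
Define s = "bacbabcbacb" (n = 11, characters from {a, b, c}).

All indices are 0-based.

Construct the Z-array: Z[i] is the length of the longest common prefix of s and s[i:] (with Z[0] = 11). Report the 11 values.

[11, 0, 0, 2, 0, 1, 0, 4, 0, 0, 1]

Z[0]=11
i=1: outside box; Z[1]=0
i=2: outside box; Z[2]=0
i=3: outside box; Z[3]=2 extend→box=[3,5)
i=4: min(r-i=1, Z[1]=0)=0; Z[4]=0
i=5: outside box; Z[5]=1 extend→box=[5,6)
i=6: outside box; Z[6]=0
i=7: outside box; Z[7]=4 extend→box=[7,11)
i=8: min(r-i=3, Z[1]=0)=0; Z[8]=0
i=9: min(r-i=2, Z[2]=0)=0; Z[9]=0
i=10: min(r-i=1, Z[3]=2)=1; Z[10]=1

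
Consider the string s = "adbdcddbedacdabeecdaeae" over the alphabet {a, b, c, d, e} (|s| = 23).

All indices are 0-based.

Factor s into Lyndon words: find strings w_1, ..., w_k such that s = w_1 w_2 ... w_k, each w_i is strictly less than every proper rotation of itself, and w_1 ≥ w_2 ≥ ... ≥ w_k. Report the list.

["adbdcddbed", "acd", "abeecdaeae"]

emit factor 1: 'adbdcddbed' (i=0, period=10)
emit factor 2: 'acd' (i=10, period=3)
emit factor 3: 'abeecdaeae' (i=13, period=10)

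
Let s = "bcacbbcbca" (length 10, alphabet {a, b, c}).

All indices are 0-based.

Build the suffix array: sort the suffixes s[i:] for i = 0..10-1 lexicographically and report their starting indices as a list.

[9, 2, 4, 7, 0, 5, 8, 1, 3, 6]

sorted suffixes:
  #0 SA[0]=9  'a'
  #1 SA[1]=2  'acbbcbca'
  #2 SA[2]=4  'bbcbca'
  #3 SA[3]=7  'bca'
  #4 SA[4]=0  'bcacbbcbca'
  #5 SA[5]=5  'bcbca'
  #6 SA[6]=8  'ca'
  #7 SA[7]=1  'cacbbcbca'
  #8 SA[8]=3  'cbbcbca'
  #9 SA[9]=6  'cbca'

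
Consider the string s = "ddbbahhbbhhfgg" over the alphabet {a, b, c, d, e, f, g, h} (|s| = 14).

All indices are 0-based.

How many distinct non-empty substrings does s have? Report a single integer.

rank | idx | suffix
   0 |   4 | ahhbbhhfgg
   1 |   3 | bahhbbhhfgg
   2 |   2 | bbahhbbhhfgg
   3 |   7 | bbhhfgg
   4 |   8 | bhhfgg
   5 |   1 | dbbahhbbhhfgg
   6 |   0 | ddbbahhbbhhfgg
   7 |  11 | fgg
   8 |  13 | g
   9 |  12 | gg
  10 |   6 | hbbhhfgg
  11 |  10 | hfgg
  12 |   5 | hhbbhhfgg
  13 |   9 | hhfgg

SA = [4, 3, 2, 7, 8, 1, 0, 11, 13, 12, 6, 10, 5, 9]
rank  pair      lcp
   1  s[4:],s[3:]  0  ''
   2  s[3:],s[2:]  1  'b'
   3  s[2:],s[7:]  2  'bb'
   4  s[7:],s[8:]  1  'b'
   5  s[8:],s[1:]  0  ''
   6  s[1:],s[0:]  1  'd'
   7  s[0:],s[11:]  0  ''
   8  s[11:],s[13:]  0  ''
   9  s[13:],s[12:]  1  'g'
  10  s[12:],s[6:]  0  ''
  11  s[6:],s[10:]  1  'h'
  12  s[10:],s[5:]  1  'h'
  13  s[5:],s[9:]  2  'hh'

n(n+1)/2 = 14·15/2 = 105
Σ LCP = 0 + 0 + 1 + 2 + 1 + 0 + 1 + 0 + 0 + 1 + 0 + 1 + 1 + 2 = 10
distinct = 105 − 10 = 95

95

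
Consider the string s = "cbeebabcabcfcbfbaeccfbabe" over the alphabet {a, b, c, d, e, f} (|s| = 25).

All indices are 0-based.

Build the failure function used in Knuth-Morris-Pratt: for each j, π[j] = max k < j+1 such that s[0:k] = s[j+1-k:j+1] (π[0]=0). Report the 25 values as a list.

π[0] = 0
j=1 s[j]='b': π[1]=0 (border '')
j=2 s[j]='e': π[2]=0 (border '')
j=3 s[j]='e': π[3]=0 (border '')
j=4 s[j]='b': π[4]=0 (border '')
j=5 s[j]='a': π[5]=0 (border '')
j=6 s[j]='b': π[6]=0 (border '')
j=7 s[j]='c': π[7]=1 (border 'c')
j=8 s[j]='a': k: 1→0; π[8]=0 (border '')
j=9 s[j]='b': π[9]=0 (border '')
j=10 s[j]='c': π[10]=1 (border 'c')
j=11 s[j]='f': k: 1→0; π[11]=0 (border '')
j=12 s[j]='c': π[12]=1 (border 'c')
j=13 s[j]='b': π[13]=2 (border 'cb')
j=14 s[j]='f': k: 2→0; π[14]=0 (border '')
j=15 s[j]='b': π[15]=0 (border '')
j=16 s[j]='a': π[16]=0 (border '')
j=17 s[j]='e': π[17]=0 (border '')
j=18 s[j]='c': π[18]=1 (border 'c')
j=19 s[j]='c': k: 1→0; π[19]=1 (border 'c')
j=20 s[j]='f': k: 1→0; π[20]=0 (border '')
j=21 s[j]='b': π[21]=0 (border '')
j=22 s[j]='a': π[22]=0 (border '')
j=23 s[j]='b': π[23]=0 (border '')
j=24 s[j]='e': π[24]=0 (border '')

[0, 0, 0, 0, 0, 0, 0, 1, 0, 0, 1, 0, 1, 2, 0, 0, 0, 0, 1, 1, 0, 0, 0, 0, 0]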